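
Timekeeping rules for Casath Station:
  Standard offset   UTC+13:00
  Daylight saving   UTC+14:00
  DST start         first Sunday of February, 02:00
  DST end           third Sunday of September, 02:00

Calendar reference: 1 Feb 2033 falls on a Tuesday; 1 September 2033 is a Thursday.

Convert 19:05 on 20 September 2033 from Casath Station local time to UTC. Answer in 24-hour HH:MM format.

1 February 2033 is a Tuesday, so the first Sunday is February 6.
1 September 2033 is a Thursday, so the first Sunday is September 4 and the third is September 18.
20 September 2033 does not fall between 6 February and 18 September, so daylight saving is not in effect and Casath Station is at UTC+13:00.
19:05 local − 13h = 06:05 UTC.

06:05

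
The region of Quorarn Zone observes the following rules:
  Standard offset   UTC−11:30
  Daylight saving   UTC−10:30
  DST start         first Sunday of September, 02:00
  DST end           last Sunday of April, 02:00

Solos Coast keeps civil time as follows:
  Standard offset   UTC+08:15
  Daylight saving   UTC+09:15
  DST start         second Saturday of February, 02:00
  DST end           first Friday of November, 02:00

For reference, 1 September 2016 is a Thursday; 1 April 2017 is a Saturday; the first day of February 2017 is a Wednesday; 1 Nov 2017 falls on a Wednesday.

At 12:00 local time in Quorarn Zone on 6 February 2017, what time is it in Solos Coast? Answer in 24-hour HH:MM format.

06:45

1 September 2016 is a Thursday, so the first Sunday is September 4.
1 April 2017 is a Saturday, so Sundays fall on 2, 9, 16, 23, 30; the last is April 30.
Daylight saving runs 4 September 2016 – 30 April 2017; 6 February 2017 is inside that window, so Quorarn Zone is at UTC−10:30.
12:00 Quorarn Zone + 10h30m = 22:30 UTC.
1 February 2017 is a Wednesday, so the first Saturday is February 4 and the second is February 11.
1 November 2017 is a Wednesday, so the first Friday is November 3.
At the standard offset (UTC+08:15), 22:30 UTC + 8h15m = 06:45 Solos Coast standard time (rolling into the next day, 7 February 2017).
The standard-time date in Solos Coast, 7 February 2017, is outside the daylight-saving period (11 February – 3 November), so Solos Coast is on standard time, UTC+08:15.
22:30 UTC + 8h15m = 06:45 Solos Coast (rolling into the next day, 7 February 2017).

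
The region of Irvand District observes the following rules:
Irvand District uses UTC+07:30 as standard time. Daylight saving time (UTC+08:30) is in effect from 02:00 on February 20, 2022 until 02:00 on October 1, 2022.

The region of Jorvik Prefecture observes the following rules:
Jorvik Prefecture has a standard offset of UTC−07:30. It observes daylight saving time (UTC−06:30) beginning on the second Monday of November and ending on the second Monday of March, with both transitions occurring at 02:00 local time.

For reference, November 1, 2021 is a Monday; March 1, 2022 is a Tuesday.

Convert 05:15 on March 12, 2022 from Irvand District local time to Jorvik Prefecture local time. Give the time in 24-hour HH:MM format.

14:15

March 12, 2022 falls between 20 February and 1 October, so daylight saving is in effect and Irvand District is at UTC+08:30.
05:15 Irvand District − 8h30m = 20:45 UTC (rolling into the previous day, 11 March 2022).
1 November 2021 is a Monday, so the first Monday is November 1 and the second is November 8.
1 March 2022 is a Tuesday, so the first Monday is March 7 and the second is March 14.
At the standard offset (UTC−07:30), 20:45 UTC − 7h30m = 13:15 Jorvik Prefecture standard time.
The standard-time date in Jorvik Prefecture, March 11, 2022, falls between 8 November 2021 and 14 March 2022, so daylight saving is in effect and Jorvik Prefecture is at UTC−06:30.
20:45 UTC − 6h30m = 14:15 Jorvik Prefecture.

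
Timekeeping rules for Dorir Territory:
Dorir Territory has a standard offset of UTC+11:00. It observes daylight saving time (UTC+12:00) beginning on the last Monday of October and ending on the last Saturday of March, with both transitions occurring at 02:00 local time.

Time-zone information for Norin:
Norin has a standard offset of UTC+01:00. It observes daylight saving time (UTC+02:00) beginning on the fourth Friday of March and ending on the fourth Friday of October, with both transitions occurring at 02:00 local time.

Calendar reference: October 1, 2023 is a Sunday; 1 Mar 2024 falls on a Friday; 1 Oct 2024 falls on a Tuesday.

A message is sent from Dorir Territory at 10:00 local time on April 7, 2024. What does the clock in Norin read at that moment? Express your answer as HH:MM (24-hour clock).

01:00

1 October 2023 is a Sunday, so Mondays fall on 2, 9, 16, 23, 30; the last is October 30.
1 March 2024 is a Friday, so Saturdays fall on 2, 9, 16, 23, 30; the last is March 30.
Daylight saving runs 30 October 2023 – 30 March 2024; April 7, 2024 is outside that window, so Dorir Territory is on standard time at UTC+11:00.
10:00 Dorir Territory − 11h = 23:00 UTC (rolling into the previous day, 6 April 2024).
1 March 2024 is a Friday, so the first Friday is March 1 and the fourth is March 22.
1 October 2024 is a Tuesday, so the first Friday is October 4 and the fourth is October 25.
At the standard offset (UTC+01:00), 23:00 UTC + 1h = 00:00 Norin standard time (rolling into the next day, 7 April 2024).
The standard-time date in Norin, April 7, 2024, falls between 22 March and 25 October, so daylight saving is in effect and Norin is at UTC+02:00.
23:00 UTC + 2h = 01:00 Norin (rolling into the next day, 7 April 2024).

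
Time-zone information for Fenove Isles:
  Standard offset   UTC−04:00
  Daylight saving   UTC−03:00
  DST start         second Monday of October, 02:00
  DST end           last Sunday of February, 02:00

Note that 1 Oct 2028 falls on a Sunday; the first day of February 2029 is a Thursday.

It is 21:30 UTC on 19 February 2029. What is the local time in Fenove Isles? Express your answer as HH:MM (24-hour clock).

18:30

1 October 2028 is a Sunday, so the first Monday is October 2 and the second is October 9.
1 February 2029 is a Thursday, so Sundays fall on 4, 11, 18, 25; the last is February 25.
At the standard offset (UTC−04:00), 21:30 UTC − 4h = 17:30 Fenove Isles standard time.
The standard-time date in Fenove Isles, 19 February 2029, falls between 9 October 2028 and 25 February 2029, so daylight saving is in effect and Fenove Isles is at UTC−03:00.
21:30 UTC − 3h = 18:30 local.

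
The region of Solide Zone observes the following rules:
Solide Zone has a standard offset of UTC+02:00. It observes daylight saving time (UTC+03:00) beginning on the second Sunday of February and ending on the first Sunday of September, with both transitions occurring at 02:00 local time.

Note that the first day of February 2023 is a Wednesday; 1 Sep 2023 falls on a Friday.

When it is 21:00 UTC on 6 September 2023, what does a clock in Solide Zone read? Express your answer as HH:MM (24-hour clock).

1 February 2023 is a Wednesday, so the first Sunday is February 5 and the second is February 12.
1 September 2023 is a Friday, so the first Sunday is September 3.
At the standard offset (UTC+02:00), 21:00 UTC + 2h = 23:00 Solide Zone standard time.
The standard-time date in Solide Zone, 6 September 2023, does not fall between 12 February and 3 September, so daylight saving is not in effect and Solide Zone is at UTC+02:00.
21:00 UTC + 2h = 23:00 local.

23:00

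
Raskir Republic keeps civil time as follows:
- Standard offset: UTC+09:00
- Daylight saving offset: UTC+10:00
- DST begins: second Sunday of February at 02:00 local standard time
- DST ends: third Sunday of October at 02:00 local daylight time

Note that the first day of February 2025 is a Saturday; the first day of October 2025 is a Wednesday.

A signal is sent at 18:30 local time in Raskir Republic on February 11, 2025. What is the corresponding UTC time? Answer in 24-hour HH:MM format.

1 February 2025 is a Saturday, so the first Sunday is February 2 and the second is February 9.
1 October 2025 is a Wednesday, so the first Sunday is October 5 and the third is October 19.
February 11, 2025 falls between 9 February and 19 October, so daylight saving is in effect and Raskir Republic is at UTC+10:00.
18:30 local − 10h = 08:30 UTC.

08:30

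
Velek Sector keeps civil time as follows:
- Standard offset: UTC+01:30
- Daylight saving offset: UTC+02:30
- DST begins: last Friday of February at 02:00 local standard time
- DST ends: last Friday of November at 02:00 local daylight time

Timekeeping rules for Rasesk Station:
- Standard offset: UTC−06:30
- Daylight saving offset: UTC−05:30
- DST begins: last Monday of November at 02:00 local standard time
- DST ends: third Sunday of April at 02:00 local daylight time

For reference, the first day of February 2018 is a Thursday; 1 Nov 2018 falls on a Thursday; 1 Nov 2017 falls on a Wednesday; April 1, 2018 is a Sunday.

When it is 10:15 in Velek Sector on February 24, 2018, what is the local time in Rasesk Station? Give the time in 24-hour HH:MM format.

1 February 2018 is a Thursday, so Fridays fall on 2, 9, 16, 23; the last is February 23.
1 November 2018 is a Thursday, so Fridays fall on 2, 9, 16, 23, 30; the last is November 30.
Daylight saving runs 23 February – 30 November; February 24, 2018 is inside that window, so Velek Sector is at UTC+02:30.
10:15 Velek Sector − 2h30m = 07:45 UTC.
1 November 2017 is a Wednesday, so Mondays fall on 6, 13, 20, 27; the last is November 27.
1 April 2018 is a Sunday, so the first Sunday is April 1 and the third is April 15.
At the standard offset (UTC−06:30), 07:45 UTC − 6h30m = 01:15 Rasesk Station standard time.
The standard-time date in Rasesk Station, February 24, 2018, lies within the daylight-saving period (27 November 2017 – 15 April 2018), so Rasesk Station is on daylight time, UTC−05:30.
07:45 UTC − 5h30m = 02:15 Rasesk Station.

02:15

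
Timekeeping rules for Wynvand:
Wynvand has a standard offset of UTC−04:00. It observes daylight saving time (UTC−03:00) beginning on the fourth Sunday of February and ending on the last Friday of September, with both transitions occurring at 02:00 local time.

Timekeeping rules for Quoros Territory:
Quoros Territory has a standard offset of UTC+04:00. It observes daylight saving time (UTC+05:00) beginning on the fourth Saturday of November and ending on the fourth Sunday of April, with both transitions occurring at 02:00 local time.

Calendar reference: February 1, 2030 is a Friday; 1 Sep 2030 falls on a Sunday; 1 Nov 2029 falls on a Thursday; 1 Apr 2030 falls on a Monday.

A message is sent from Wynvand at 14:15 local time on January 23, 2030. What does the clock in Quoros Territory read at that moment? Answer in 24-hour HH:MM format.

1 February 2030 is a Friday, so the first Sunday is February 3 and the fourth is February 24.
1 September 2030 is a Sunday, so Fridays fall on 6, 13, 20, 27; the last is September 27.
Daylight saving runs 24 February – 27 September; January 23, 2030 is outside that window, so Wynvand is on standard time at UTC−04:00.
14:15 Wynvand + 4h = 18:15 UTC.
1 November 2029 is a Thursday, so the first Saturday is November 3 and the fourth is November 24.
1 April 2030 is a Monday, so the first Sunday is April 7 and the fourth is April 28.
At the standard offset (UTC+04:00), 18:15 UTC + 4h = 22:15 Quoros Territory standard time.
The standard-time date in Quoros Territory, January 23, 2030, lies within the daylight-saving period (24 November 2029 – 28 April 2030), so Quoros Territory is on daylight time, UTC+05:00.
18:15 UTC + 5h = 23:15 Quoros Territory.

23:15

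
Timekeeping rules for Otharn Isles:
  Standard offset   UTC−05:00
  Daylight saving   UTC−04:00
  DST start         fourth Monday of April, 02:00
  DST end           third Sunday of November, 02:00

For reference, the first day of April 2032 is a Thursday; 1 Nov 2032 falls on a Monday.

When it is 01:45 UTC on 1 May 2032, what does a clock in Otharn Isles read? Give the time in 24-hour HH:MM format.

21:45

1 April 2032 is a Thursday, so the first Monday is April 5 and the fourth is April 26.
1 November 2032 is a Monday, so the first Sunday is November 7 and the third is November 21.
At the standard offset (UTC−05:00), 01:45 UTC − 5h = 20:45 Otharn Isles standard time (rolling into the previous day, 30 April 2032).
Daylight saving runs 26 April – 21 November; the standard-time date in Otharn Isles, 30 April 2032, is inside that window, so Otharn Isles is at UTC−04:00.
01:45 UTC − 4h = 21:45 local (rolling into the previous day, 30 April 2032).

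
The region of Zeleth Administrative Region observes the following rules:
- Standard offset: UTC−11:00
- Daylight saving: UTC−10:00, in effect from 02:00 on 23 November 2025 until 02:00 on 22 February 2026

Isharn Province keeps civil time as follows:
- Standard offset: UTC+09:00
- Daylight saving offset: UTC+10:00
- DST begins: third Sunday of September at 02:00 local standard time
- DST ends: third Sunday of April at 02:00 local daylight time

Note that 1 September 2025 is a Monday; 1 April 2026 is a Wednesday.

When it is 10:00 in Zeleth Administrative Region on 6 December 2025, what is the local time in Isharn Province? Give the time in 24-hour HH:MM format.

06:00

Daylight saving runs 23 November 2025 – 22 February 2026; 6 December 2025 is inside that window, so Zeleth Administrative Region is at UTC−10:00.
10:00 Zeleth Administrative Region + 10h = 20:00 UTC.
1 September 2025 is a Monday, so the first Sunday is September 7 and the third is September 21.
1 April 2026 is a Wednesday, so the first Sunday is April 5 and the third is April 19.
At the standard offset (UTC+09:00), 20:00 UTC + 9h = 05:00 Isharn Province standard time (rolling into the next day, 7 December 2025).
Daylight saving runs 21 September 2025 – 19 April 2026; the standard-time date in Isharn Province, 7 December 2025, is inside that window, so Isharn Province is at UTC+10:00.
20:00 UTC + 10h = 06:00 Isharn Province (rolling into the next day, 7 December 2025).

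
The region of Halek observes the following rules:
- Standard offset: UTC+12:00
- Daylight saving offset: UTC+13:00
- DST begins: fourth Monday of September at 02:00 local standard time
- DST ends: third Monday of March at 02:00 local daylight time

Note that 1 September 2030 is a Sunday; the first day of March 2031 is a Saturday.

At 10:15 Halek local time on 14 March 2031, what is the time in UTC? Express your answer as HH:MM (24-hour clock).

21:15

1 September 2030 is a Sunday, so the first Monday is September 2 and the fourth is September 23.
1 March 2031 is a Saturday, so the first Monday is March 3 and the third is March 17.
14 March 2031 lies within the daylight-saving period (23 September 2030 – 17 March 2031), so Halek is on daylight time, UTC+13:00.
10:15 local − 13h = 21:15 UTC (rolling into the previous day, 13 March 2031).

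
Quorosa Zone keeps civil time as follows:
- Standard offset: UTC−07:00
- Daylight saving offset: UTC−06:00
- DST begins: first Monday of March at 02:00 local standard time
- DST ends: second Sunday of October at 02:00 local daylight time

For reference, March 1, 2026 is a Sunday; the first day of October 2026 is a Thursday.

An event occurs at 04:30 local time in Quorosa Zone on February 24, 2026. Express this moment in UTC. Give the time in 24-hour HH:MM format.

1 March 2026 is a Sunday, so the first Monday is March 2.
1 October 2026 is a Thursday, so the first Sunday is October 4 and the second is October 11.
February 24, 2026 is outside the daylight-saving period (2 March – 11 October), so Quorosa Zone is on standard time, UTC−07:00.
04:30 local + 7h = 11:30 UTC.

11:30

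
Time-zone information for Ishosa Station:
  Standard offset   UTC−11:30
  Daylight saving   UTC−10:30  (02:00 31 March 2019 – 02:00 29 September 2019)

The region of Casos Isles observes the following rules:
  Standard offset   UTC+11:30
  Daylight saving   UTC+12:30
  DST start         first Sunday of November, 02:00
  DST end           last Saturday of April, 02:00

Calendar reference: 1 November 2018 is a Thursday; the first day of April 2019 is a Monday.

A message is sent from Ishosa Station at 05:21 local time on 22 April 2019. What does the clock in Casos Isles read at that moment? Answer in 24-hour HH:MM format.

04:21

Daylight saving runs 31 March – 29 September; 22 April 2019 is inside that window, so Ishosa Station is at UTC−10:30.
05:21 Ishosa Station + 10h30m = 15:51 UTC.
1 November 2018 is a Thursday, so the first Sunday is November 4.
1 April 2019 is a Monday, so Saturdays fall on 6, 13, 20, 27; the last is April 27.
At the standard offset (UTC+11:30), 15:51 UTC + 11h30m = 03:21 Casos Isles standard time (rolling into the next day, 23 April 2019).
The standard-time date in Casos Isles, 23 April 2019, lies within the daylight-saving period (4 November 2018 – 27 April 2019), so Casos Isles is on daylight time, UTC+12:30.
15:51 UTC + 12h30m = 04:21 Casos Isles (rolling into the next day, 23 April 2019).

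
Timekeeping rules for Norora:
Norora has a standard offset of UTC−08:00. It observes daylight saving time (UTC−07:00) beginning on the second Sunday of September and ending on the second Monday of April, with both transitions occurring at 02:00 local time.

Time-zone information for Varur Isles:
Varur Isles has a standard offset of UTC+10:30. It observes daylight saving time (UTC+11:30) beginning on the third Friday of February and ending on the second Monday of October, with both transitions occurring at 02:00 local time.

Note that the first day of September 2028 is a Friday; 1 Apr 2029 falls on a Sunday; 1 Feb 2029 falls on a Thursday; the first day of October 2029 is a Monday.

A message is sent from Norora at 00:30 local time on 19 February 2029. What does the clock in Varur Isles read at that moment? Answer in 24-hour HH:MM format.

1 September 2028 is a Friday, so the first Sunday is September 3 and the second is September 10.
1 April 2029 is a Sunday, so the first Monday is April 2 and the second is April 9.
19 February 2029 falls between 10 September 2028 and 9 April 2029, so daylight saving is in effect and Norora is at UTC−07:00.
00:30 Norora + 7h = 07:30 UTC.
1 February 2029 is a Thursday, so the first Friday is February 2 and the third is February 16.
1 October 2029 is a Monday, so the first Monday is October 1 and the second is October 8.
At the standard offset (UTC+10:30), 07:30 UTC + 10h30m = 18:00 Varur Isles standard time.
Daylight saving runs 16 February – 8 October; the standard-time date in Varur Isles, 19 February 2029, is inside that window, so Varur Isles is at UTC+11:30.
07:30 UTC + 11h30m = 19:00 Varur Isles.

19:00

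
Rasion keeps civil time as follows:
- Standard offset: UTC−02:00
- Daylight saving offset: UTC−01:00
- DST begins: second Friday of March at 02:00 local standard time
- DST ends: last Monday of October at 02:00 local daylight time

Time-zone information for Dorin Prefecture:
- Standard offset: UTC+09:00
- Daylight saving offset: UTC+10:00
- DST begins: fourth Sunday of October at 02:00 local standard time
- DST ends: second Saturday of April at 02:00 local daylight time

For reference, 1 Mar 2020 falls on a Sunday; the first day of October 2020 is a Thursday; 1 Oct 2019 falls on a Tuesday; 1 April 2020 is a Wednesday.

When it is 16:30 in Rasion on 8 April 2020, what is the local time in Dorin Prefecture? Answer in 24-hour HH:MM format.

03:30

1 March 2020 is a Sunday, so the first Friday is March 6 and the second is March 13.
1 October 2020 is a Thursday, so Mondays fall on 5, 12, 19, 26; the last is October 26.
8 April 2020 falls between 13 March and 26 October, so daylight saving is in effect and Rasion is at UTC−01:00.
16:30 Rasion + 1h = 17:30 UTC.
1 October 2019 is a Tuesday, so the first Sunday is October 6 and the fourth is October 27.
1 April 2020 is a Wednesday, so the first Saturday is April 4 and the second is April 11.
At the standard offset (UTC+09:00), 17:30 UTC + 9h = 02:30 Dorin Prefecture standard time (rolling into the next day, 9 April 2020).
The standard-time date in Dorin Prefecture, 9 April 2020, lies within the daylight-saving period (27 October 2019 – 11 April 2020), so Dorin Prefecture is on daylight time, UTC+10:00.
17:30 UTC + 10h = 03:30 Dorin Prefecture (rolling into the next day, 9 April 2020).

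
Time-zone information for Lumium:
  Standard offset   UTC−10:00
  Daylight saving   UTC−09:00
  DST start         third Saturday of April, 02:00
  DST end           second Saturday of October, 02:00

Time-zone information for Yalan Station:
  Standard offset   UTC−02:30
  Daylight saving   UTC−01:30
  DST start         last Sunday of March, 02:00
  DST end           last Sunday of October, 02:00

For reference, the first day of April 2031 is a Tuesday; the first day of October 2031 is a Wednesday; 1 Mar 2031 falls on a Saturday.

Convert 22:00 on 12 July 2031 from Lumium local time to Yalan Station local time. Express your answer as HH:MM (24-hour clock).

05:30

1 April 2031 is a Tuesday, so the first Saturday is April 5 and the third is April 19.
1 October 2031 is a Wednesday, so the first Saturday is October 4 and the second is October 11.
Daylight saving runs 19 April – 11 October; 12 July 2031 is inside that window, so Lumium is at UTC−09:00.
22:00 Lumium + 9h = 07:00 UTC (rolling into the next day, 13 July 2031).
1 March 2031 is a Saturday, so Sundays fall on 2, 9, 16, 23, 30; the last is March 30.
1 October 2031 is a Wednesday, so Sundays fall on 5, 12, 19, 26; the last is October 26.
At the standard offset (UTC−02:30), 07:00 UTC − 2h30m = 04:30 Yalan Station standard time.
The standard-time date in Yalan Station, 13 July 2031, falls between 30 March and 26 October, so daylight saving is in effect and Yalan Station is at UTC−01:30.
07:00 UTC − 1h30m = 05:30 Yalan Station.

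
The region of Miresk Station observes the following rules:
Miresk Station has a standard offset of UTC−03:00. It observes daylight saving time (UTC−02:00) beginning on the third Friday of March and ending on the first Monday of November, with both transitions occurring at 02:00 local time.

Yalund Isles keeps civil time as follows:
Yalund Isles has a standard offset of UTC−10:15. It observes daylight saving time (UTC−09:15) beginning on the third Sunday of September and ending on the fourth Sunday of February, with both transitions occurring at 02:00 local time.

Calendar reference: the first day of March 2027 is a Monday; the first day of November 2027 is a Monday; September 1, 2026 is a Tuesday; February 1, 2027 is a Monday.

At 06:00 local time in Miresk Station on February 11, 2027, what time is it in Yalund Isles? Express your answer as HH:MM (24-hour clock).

1 March 2027 is a Monday, so the first Friday is March 5 and the third is March 19.
1 November 2027 is a Monday, so the first Monday is November 1.
February 11, 2027 does not fall between 19 March and 1 November, so daylight saving is not in effect and Miresk Station is at UTC−03:00.
06:00 Miresk Station + 3h = 09:00 UTC.
1 September 2026 is a Tuesday, so the first Sunday is September 6 and the third is September 20.
1 February 2027 is a Monday, so the first Sunday is February 7 and the fourth is February 28.
At the standard offset (UTC−10:15), 09:00 UTC − 10h15m = 22:45 Yalund Isles standard time (rolling into the previous day, 10 February 2027).
Daylight saving runs 20 September 2026 – 28 February 2027; the standard-time date in Yalund Isles, February 10, 2027, is inside that window, so Yalund Isles is at UTC−09:15.
09:00 UTC − 9h15m = 23:45 Yalund Isles (rolling into the previous day, 10 February 2027).

23:45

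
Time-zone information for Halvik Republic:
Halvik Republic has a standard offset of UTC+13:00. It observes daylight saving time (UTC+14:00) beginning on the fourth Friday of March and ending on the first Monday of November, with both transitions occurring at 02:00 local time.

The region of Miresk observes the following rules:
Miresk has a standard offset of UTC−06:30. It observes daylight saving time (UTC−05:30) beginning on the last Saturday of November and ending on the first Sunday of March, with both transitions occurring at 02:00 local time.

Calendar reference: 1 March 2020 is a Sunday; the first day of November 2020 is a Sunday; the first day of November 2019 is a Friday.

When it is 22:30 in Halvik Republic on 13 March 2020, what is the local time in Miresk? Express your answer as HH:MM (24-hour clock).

03:00

1 March 2020 is a Sunday, so the first Friday is March 6 and the fourth is March 27.
1 November 2020 is a Sunday, so the first Monday is November 2.
13 March 2020 does not fall between 27 March and 2 November, so daylight saving is not in effect and Halvik Republic is at UTC+13:00.
22:30 Halvik Republic − 13h = 09:30 UTC.
1 November 2019 is a Friday, so Saturdays fall on 2, 9, 16, 23, 30; the last is November 30.
1 March 2020 is a Sunday, so the first Sunday is March 1.
At the standard offset (UTC−06:30), 09:30 UTC − 6h30m = 03:00 Miresk standard time.
Daylight saving runs 30 November 2019 – 1 March 2020; the standard-time date in Miresk, 13 March 2020, is outside that window, so Miresk is on standard time at UTC−06:30.
09:30 UTC − 6h30m = 03:00 Miresk.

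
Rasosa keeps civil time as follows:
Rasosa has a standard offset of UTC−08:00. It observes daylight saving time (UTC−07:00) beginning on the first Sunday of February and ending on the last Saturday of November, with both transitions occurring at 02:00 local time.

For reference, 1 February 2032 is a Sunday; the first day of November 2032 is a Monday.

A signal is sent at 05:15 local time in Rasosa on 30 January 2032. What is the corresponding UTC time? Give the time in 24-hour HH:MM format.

1 February 2032 is a Sunday, so the first Sunday is February 1.
1 November 2032 is a Monday, so Saturdays fall on 6, 13, 20, 27; the last is November 27.
30 January 2032 is outside the daylight-saving period (1 February – 27 November), so Rasosa is on standard time, UTC−08:00.
05:15 local + 8h = 13:15 UTC.

13:15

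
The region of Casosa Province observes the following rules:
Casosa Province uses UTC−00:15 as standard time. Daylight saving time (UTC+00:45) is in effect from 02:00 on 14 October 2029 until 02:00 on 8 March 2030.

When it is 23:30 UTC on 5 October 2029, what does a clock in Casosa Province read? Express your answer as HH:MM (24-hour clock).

At the standard offset (UTC−00:15), 23:30 UTC − 0h15m = 23:15 Casosa Province standard time.
Daylight saving runs 14 October 2029 – 8 March 2030; the standard-time date in Casosa Province, 5 October 2029, is outside that window, so Casosa Province is on standard time at UTC−00:15.
23:30 UTC − 0h15m = 23:15 local.

23:15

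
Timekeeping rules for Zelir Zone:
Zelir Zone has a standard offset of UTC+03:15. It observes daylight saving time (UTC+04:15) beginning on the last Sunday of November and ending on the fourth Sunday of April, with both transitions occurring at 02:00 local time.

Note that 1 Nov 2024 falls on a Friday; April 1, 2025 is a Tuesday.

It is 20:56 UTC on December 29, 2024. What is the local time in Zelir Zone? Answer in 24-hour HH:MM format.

1 November 2024 is a Friday, so Sundays fall on 3, 10, 17, 24; the last is November 24.
1 April 2025 is a Tuesday, so the first Sunday is April 6 and the fourth is April 27.
At the standard offset (UTC+03:15), 20:56 UTC + 3h15m = 00:11 Zelir Zone standard time (rolling into the next day, 30 December 2024).
Daylight saving runs 24 November 2024 – 27 April 2025; the standard-time date in Zelir Zone, December 30, 2024, is inside that window, so Zelir Zone is at UTC+04:15.
20:56 UTC + 4h15m = 01:11 local (rolling into the next day, 30 December 2024).

01:11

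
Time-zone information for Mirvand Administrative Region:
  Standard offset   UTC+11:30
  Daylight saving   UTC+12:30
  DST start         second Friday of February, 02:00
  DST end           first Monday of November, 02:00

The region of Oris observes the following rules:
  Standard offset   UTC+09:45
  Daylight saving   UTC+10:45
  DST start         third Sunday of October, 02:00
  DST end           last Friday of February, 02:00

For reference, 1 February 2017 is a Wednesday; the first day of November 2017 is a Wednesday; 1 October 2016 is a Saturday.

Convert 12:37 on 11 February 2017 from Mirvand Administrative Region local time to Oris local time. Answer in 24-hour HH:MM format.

10:52

1 February 2017 is a Wednesday, so the first Friday is February 3 and the second is February 10.
1 November 2017 is a Wednesday, so the first Monday is November 6.
Daylight saving runs 10 February – 6 November; 11 February 2017 is inside that window, so Mirvand Administrative Region is at UTC+12:30.
12:37 Mirvand Administrative Region − 12h30m = 00:07 UTC.
1 October 2016 is a Saturday, so the first Sunday is October 2 and the third is October 16.
1 February 2017 is a Wednesday, so Fridays fall on 3, 10, 17, 24; the last is February 24.
At the standard offset (UTC+09:45), 00:07 UTC + 9h45m = 09:52 Oris standard time.
The standard-time date in Oris, 11 February 2017, falls between 16 October 2016 and 24 February 2017, so daylight saving is in effect and Oris is at UTC+10:45.
00:07 UTC + 10h45m = 10:52 Oris.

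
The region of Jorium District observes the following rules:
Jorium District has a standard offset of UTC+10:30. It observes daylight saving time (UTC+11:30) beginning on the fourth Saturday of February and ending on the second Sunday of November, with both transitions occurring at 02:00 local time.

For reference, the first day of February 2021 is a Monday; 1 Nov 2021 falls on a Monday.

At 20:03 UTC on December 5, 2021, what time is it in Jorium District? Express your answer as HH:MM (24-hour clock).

06:33

1 February 2021 is a Monday, so the first Saturday is February 6 and the fourth is February 27.
1 November 2021 is a Monday, so the first Sunday is November 7 and the second is November 14.
At the standard offset (UTC+10:30), 20:03 UTC + 10h30m = 06:33 Jorium District standard time (rolling into the next day, 6 December 2021).
The standard-time date in Jorium District, December 6, 2021, does not fall between 27 February and 14 November, so daylight saving is not in effect and Jorium District is at UTC+10:30.
20:03 UTC + 10h30m = 06:33 local (rolling into the next day, 6 December 2021).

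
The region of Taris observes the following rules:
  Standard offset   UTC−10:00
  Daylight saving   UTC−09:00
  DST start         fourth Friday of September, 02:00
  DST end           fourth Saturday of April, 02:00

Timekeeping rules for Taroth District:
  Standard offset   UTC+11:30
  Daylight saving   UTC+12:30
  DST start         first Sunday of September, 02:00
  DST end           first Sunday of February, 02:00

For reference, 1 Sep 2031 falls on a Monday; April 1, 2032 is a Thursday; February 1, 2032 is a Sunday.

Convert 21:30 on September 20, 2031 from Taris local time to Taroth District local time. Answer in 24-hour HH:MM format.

20:00

1 September 2031 is a Monday, so the first Friday is September 5 and the fourth is September 26.
1 April 2032 is a Thursday, so the first Saturday is April 3 and the fourth is April 24.
September 20, 2031 is outside the daylight-saving period (26 September 2031 – 24 April 2032), so Taris is on standard time, UTC−10:00.
21:30 Taris + 10h = 07:30 UTC (rolling into the next day, 21 September 2031).
1 September 2031 is a Monday, so the first Sunday is September 7.
1 February 2032 is a Sunday, so the first Sunday is February 1.
At the standard offset (UTC+11:30), 07:30 UTC + 11h30m = 19:00 Taroth District standard time.
Daylight saving runs 7 September 2031 – 1 February 2032; the standard-time date in Taroth District, September 21, 2031, is inside that window, so Taroth District is at UTC+12:30.
07:30 UTC + 12h30m = 20:00 Taroth District.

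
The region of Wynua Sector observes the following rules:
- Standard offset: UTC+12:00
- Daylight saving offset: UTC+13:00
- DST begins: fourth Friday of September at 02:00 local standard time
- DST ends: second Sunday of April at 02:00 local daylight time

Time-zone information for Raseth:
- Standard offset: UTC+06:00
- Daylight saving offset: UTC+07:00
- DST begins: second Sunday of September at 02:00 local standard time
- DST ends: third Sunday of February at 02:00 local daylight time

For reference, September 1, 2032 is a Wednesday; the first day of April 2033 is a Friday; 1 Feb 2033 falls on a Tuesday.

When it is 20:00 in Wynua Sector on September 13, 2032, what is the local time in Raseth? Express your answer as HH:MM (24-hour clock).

15:00

1 September 2032 is a Wednesday, so the first Friday is September 3 and the fourth is September 24.
1 April 2033 is a Friday, so the first Sunday is April 3 and the second is April 10.
September 13, 2032 does not fall between 24 September 2032 and 10 April 2033, so daylight saving is not in effect and Wynua Sector is at UTC+12:00.
20:00 Wynua Sector − 12h = 08:00 UTC.
1 September 2032 is a Wednesday, so the first Sunday is September 5 and the second is September 12.
1 February 2033 is a Tuesday, so the first Sunday is February 6 and the third is February 20.
At the standard offset (UTC+06:00), 08:00 UTC + 6h = 14:00 Raseth standard time.
The standard-time date in Raseth, September 13, 2032, lies within the daylight-saving period (12 September 2032 – 20 February 2033), so Raseth is on daylight time, UTC+07:00.
08:00 UTC + 7h = 15:00 Raseth.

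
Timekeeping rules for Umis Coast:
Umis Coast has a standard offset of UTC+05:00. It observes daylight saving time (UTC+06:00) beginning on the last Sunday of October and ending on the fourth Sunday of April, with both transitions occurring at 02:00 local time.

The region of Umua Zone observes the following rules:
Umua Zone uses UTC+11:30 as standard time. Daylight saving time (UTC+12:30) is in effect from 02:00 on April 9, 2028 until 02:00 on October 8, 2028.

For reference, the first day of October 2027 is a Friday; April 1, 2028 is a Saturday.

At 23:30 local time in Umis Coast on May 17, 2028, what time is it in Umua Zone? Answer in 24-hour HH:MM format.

07:00

1 October 2027 is a Friday, so Sundays fall on 3, 10, 17, 24, 31; the last is October 31.
1 April 2028 is a Saturday, so the first Sunday is April 2 and the fourth is April 23.
May 17, 2028 does not fall between 31 October 2027 and 23 April 2028, so daylight saving is not in effect and Umis Coast is at UTC+05:00.
23:30 Umis Coast − 5h = 18:30 UTC.
At the standard offset (UTC+11:30), 18:30 UTC + 11h30m = 06:00 Umua Zone standard time (rolling into the next day, 18 May 2028).
Daylight saving runs 9 April – 8 October; the standard-time date in Umua Zone, May 18, 2028, is inside that window, so Umua Zone is at UTC+12:30.
18:30 UTC + 12h30m = 07:00 Umua Zone (rolling into the next day, 18 May 2028).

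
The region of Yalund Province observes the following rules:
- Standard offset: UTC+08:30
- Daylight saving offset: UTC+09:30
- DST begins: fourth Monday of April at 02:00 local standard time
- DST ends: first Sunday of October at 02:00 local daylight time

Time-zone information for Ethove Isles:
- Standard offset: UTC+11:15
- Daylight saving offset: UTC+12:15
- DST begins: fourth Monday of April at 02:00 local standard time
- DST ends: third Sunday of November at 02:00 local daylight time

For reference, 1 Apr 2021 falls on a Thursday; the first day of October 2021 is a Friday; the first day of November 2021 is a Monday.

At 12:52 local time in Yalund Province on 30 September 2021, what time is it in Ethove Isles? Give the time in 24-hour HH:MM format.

15:37

1 April 2021 is a Thursday, so the first Monday is April 5 and the fourth is April 26.
1 October 2021 is a Friday, so the first Sunday is October 3.
30 September 2021 lies within the daylight-saving period (26 April – 3 October), so Yalund Province is on daylight time, UTC+09:30.
12:52 Yalund Province − 9h30m = 03:22 UTC.
1 April 2021 is a Thursday, so the first Monday is April 5 and the fourth is April 26.
1 November 2021 is a Monday, so the first Sunday is November 7 and the third is November 21.
At the standard offset (UTC+11:15), 03:22 UTC + 11h15m = 14:37 Ethove Isles standard time.
The standard-time date in Ethove Isles, 30 September 2021, falls between 26 April and 21 November, so daylight saving is in effect and Ethove Isles is at UTC+12:15.
03:22 UTC + 12h15m = 15:37 Ethove Isles.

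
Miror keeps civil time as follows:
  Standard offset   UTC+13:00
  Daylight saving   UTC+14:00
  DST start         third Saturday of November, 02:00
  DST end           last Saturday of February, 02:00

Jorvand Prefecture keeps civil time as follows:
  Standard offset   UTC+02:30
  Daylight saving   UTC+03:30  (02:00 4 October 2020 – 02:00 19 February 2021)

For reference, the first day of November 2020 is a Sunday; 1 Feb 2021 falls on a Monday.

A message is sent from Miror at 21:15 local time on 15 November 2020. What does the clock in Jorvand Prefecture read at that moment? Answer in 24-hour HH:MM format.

1 November 2020 is a Sunday, so the first Saturday is November 7 and the third is November 21.
1 February 2021 is a Monday, so Saturdays fall on 6, 13, 20, 27; the last is February 27.
Daylight saving runs 21 November 2020 – 27 February 2021; 15 November 2020 is outside that window, so Miror is on standard time at UTC+13:00.
21:15 Miror − 13h = 08:15 UTC.
At the standard offset (UTC+02:30), 08:15 UTC + 2h30m = 10:45 Jorvand Prefecture standard time.
Daylight saving runs 4 October 2020 – 19 February 2021; the standard-time date in Jorvand Prefecture, 15 November 2020, is inside that window, so Jorvand Prefecture is at UTC+03:30.
08:15 UTC + 3h30m = 11:45 Jorvand Prefecture.

11:45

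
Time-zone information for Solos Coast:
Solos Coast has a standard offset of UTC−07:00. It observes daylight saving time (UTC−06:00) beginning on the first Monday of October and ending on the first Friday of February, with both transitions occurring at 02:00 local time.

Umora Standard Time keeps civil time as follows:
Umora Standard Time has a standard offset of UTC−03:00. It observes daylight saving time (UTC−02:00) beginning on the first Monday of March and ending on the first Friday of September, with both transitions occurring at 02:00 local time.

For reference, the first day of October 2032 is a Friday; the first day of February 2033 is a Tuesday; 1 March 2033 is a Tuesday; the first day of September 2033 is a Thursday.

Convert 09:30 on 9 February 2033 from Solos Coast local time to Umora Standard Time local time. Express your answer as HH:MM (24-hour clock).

1 October 2032 is a Friday, so the first Monday is October 4.
1 February 2033 is a Tuesday, so the first Friday is February 4.
9 February 2033 is outside the daylight-saving period (4 October 2032 – 4 February 2033), so Solos Coast is on standard time, UTC−07:00.
09:30 Solos Coast + 7h = 16:30 UTC.
1 March 2033 is a Tuesday, so the first Monday is March 7.
1 September 2033 is a Thursday, so the first Friday is September 2.
At the standard offset (UTC−03:00), 16:30 UTC − 3h = 13:30 Umora Standard Time standard time.
Daylight saving runs 7 March – 2 September; the standard-time date in Umora Standard Time, 9 February 2033, is outside that window, so Umora Standard Time is on standard time at UTC−03:00.
16:30 UTC − 3h = 13:30 Umora Standard Time.

13:30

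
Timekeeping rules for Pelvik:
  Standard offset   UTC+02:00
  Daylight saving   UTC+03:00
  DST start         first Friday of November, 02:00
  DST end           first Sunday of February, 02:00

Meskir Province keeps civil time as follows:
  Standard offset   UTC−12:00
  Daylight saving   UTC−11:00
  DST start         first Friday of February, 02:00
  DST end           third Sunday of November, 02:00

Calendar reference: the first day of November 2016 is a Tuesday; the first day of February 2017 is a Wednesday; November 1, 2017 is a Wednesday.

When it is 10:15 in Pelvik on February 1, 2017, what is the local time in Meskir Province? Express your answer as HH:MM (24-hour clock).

19:15

1 November 2016 is a Tuesday, so the first Friday is November 4.
1 February 2017 is a Wednesday, so the first Sunday is February 5.
February 1, 2017 lies within the daylight-saving period (4 November 2016 – 5 February 2017), so Pelvik is on daylight time, UTC+03:00.
10:15 Pelvik − 3h = 07:15 UTC.
1 February 2017 is a Wednesday, so the first Friday is February 3.
1 November 2017 is a Wednesday, so the first Sunday is November 5 and the third is November 19.
At the standard offset (UTC−12:00), 07:15 UTC − 12h = 19:15 Meskir Province standard time (rolling into the previous day, 31 January 2017).
The standard-time date in Meskir Province, January 31, 2017, is outside the daylight-saving period (3 February – 19 November), so Meskir Province is on standard time, UTC−12:00.
07:15 UTC − 12h = 19:15 Meskir Province (rolling into the previous day, 31 January 2017).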